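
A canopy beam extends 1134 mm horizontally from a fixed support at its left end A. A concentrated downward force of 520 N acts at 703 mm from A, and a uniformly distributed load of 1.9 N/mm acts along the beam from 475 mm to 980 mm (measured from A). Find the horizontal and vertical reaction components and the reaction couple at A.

Resultant of the distributed load: 1.9 × 505 = 959.5 N at 727.5 mm from A.
ΣF_x = 0: A_x = 0.
ΣF_y = 0: A_y − 520 − 1.9·505 = 0 → A_y = 1480 N.
ΣM about A: M_A − 520·703 − (1.9·505)·727.5 = 0 → M_A = 1064000 N·mm.

A_x = 0, A_y = 1480 N, M_A = 1064000 N·mm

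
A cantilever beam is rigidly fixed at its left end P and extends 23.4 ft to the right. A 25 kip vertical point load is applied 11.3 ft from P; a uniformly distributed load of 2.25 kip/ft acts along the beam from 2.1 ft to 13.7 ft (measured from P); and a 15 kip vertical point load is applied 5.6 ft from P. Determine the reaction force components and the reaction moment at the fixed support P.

P_x = 0, P_y = 66.10 kip, M_P = 572.7 kip·ft

Resultant of the distributed load: 2.25 × 11.6 = 26.1 kip at 7.9 ft from P.
ΣF_x = 0: P_x = 0.
ΣF_y = 0: P_y − 25 − 2.25·11.6 − 15 = 0 → P_y = 66.10 kip.
ΣM about P: M_P − 25·11.3 − (2.25·11.6)·7.9 − 15·5.6 = 0 → M_P = 572.7 kip·ft.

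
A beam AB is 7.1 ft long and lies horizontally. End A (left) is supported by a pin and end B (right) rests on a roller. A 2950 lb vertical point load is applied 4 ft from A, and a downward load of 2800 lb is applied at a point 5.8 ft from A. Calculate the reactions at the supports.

A_x = 0, A_y = 1801 lb, B_y = 3949 lb

Taking moments about A: B_y·7.1 − 2950·4 − 2800·5.8 = 0 → B_y = 28040/7.1 = 3949.3 ≈ 3949 lb.
ΣF_y = 0: A_y + 3949.3 − 2950 − 2800 = 0 → A_y = 1801 lb.
ΣF_x = 0: no horizontal applied forces, so A_x = 0.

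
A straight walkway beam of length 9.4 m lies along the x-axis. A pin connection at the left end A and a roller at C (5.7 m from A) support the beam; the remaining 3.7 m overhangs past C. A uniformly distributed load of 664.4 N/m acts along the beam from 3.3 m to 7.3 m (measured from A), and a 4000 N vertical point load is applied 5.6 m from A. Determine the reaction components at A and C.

A_x = 0, A_y = 256.7 N, C_y = 6401 N

Resultant of the distributed load: 664.4 × 4 = 2657.6 N at 5.3 m from A.
ΣM about A: C_y·5.7 − (664.4·4)·5.3 − 4000·5.6 = 0 → C_y = 36485.28/5.7 = 6400.93 ≈ 6401 N.
ΣF_y = 0: A_y + 6400.93 − 664.4·4 − 4000 = 0 → A_y = 256.7 N.
ΣF_x = 0: no horizontal applied forces, so A_x = 0.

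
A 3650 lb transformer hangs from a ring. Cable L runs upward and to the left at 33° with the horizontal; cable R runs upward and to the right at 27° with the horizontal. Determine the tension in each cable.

T_L = 3755 lb, T_R = 3535 lb

ΣF_x = 0: −T_L·cos33° + T_R·cos27° = 0 → T_R = 0.941262·T_L.
ΣF_y = 0: T_L·sin33° + T_R·sin27° = 3650.
Substitute: T_L·(0.544639 + 0.941262·0.45399) = 3650 → T_L = 3755.29 ≈ 3755 lb.
Then T_R = 0.941262 × 3755.29 = 3535 lb.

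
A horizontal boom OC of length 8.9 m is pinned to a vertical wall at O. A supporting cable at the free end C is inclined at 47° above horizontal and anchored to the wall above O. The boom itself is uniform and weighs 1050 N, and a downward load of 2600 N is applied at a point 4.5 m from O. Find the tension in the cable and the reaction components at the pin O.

ΣM about O: T·sin47°·8.9 − 1050·4.45 − 2600·4.5 = 0 → T = 16372.5/(8.9·0.731354) = 2515.34 ≈ 2515 N.
ΣF_x = 0: O_x − T·cos47° = 0 → O_x = 2515.34 × 0.681998 = 1715 N.
ΣF_y = 0: O_y + T·sin47° − 1050 − 2600 = 0 → O_y = 3650 − 2515.34 × 0.731354 = 1810 N.

T = 2515 N, O_x = 1715 N, O_y = 1810 N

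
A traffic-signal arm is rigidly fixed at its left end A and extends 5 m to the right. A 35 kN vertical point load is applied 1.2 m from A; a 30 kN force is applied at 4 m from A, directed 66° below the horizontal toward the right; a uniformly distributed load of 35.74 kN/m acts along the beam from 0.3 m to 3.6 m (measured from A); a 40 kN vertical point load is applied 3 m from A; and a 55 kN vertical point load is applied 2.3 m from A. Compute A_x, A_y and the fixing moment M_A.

Resultant of the distributed load: 35.74 × 3.3 = 117.942 kN at 1.95 m from A.
ΣF_x = 0: A_x + 30·cos66° = 0 → A_x = -12.20 kN.
ΣF_y = 0: A_y − 35 − 30·sin66° − 35.74·3.3 − 40 − 55 = 0 → A_y = 275.3 kN.
ΣM about A: M_A − 35·1.2 − 30·sin66°·4 − (35.74·3.3)·1.95 − 40·3 − 55·2.3 = 0 → M_A = 628.1 kN·m.

A_x = -12.20 kN, A_y = 275.3 kN, M_A = 628.1 kN·m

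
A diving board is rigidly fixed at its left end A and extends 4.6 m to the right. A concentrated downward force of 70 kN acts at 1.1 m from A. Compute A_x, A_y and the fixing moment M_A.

A_x = 0, A_y = 70.00 kN, M_A = 77.00 kN·m

ΣF_x = 0: A_x = 0.
ΣF_y = 0: A_y − 70 = 0 → A_y = 70.00 kN.
ΣM about A: M_A − 70·1.1 = 0 → M_A = 77.00 kN·m.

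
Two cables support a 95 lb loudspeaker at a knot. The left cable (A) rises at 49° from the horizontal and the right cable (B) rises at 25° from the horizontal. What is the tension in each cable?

T_A = 89.57 lb, T_B = 64.84 lb

ΣF_x = 0: −T_A·cos49° + T_B·cos25° = 0 → T_B = 0.723881·T_A.
ΣF_y = 0: T_A·sin49° + T_B·sin25° = 95.
Substitute: T_A·(0.75471 + 0.723881·0.422618) = 95 → T_A = 89.569 ≈ 89.57 lb.
Then T_B = 0.723881 × 89.569 = 64.84 lb.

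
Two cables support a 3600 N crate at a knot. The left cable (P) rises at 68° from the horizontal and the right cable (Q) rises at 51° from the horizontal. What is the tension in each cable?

T_P = 2590 N, T_Q = 1542 N

ΣF_x = 0: −T_P·cos68° + T_Q·cos51° = 0 → T_Q = 0.595256·T_P.
ΣF_y = 0: T_P·sin68° + T_Q·sin51° = 3600.
Substitute: T_P·(0.927184 + 0.595256·0.777146) = 3600 → T_P = 2590.33 ≈ 2590 N.
Then T_Q = 0.595256 × 2590.33 = 1542 N.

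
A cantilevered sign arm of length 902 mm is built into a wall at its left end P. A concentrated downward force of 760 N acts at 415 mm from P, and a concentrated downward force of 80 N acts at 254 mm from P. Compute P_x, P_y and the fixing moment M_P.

P_x = 0, P_y = 840.0 N, M_P = 335700 N·mm

ΣF_x = 0: P_x = 0.
ΣF_y = 0: P_y − 760 − 80 = 0 → P_y = 840.0 N.
ΣM about P: M_P − 760·415 − 80·254 = 0 → M_P = 335700 N·mm.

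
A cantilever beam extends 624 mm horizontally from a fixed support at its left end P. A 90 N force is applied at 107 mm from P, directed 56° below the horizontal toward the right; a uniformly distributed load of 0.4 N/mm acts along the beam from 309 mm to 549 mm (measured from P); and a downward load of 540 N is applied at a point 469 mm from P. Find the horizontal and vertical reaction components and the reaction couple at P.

Resultant of the distributed load: 0.4 × 240 = 96 N at 429 mm from P.
ΣF_x = 0: P_x + 90·cos56° = 0 → P_x = -50.33 N.
ΣF_y = 0: P_y − 90·sin56° − 0.4·240 − 540 = 0 → P_y = 710.6 N.
ΣM about P: M_P − 90·sin56°·107 − (0.4·240)·429 − 540·469 = 0 → M_P = 302400 N·mm.

P_x = -50.33 N, P_y = 710.6 N, M_P = 302400 N·mm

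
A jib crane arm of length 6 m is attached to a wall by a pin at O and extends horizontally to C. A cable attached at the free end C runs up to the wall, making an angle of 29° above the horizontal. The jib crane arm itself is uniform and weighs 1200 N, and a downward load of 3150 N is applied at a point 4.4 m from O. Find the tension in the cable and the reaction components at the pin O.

ΣM about O: T·sin29°·6 − 1200·3 − 3150·4.4 = 0 → T = 17460/(6·0.48481) = 6002.35 ≈ 6002 N.
ΣF_x = 0: O_x − T·cos29° = 0 → O_x = 6002.35 × 0.87462 = 5250 N.
ΣF_y = 0: O_y + T·sin29° − 1200 − 3150 = 0 → O_y = 4350 − 6002.35 × 0.48481 = 1440 N.

T = 6002 N, O_x = 5250 N, O_y = 1440 N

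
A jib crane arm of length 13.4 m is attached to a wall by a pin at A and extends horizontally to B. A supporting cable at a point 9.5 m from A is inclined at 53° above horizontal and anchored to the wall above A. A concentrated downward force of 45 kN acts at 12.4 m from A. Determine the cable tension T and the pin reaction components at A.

ΣM about A: T·sin53°·9.5 − 45·12.4 = 0 → T = 558/(9.5·0.798636) = 73.5464 ≈ 73.55 kN.
ΣF_x = 0: A_x − T·cos53° = 0 → A_x = 73.5464 × 0.601815 = 44.26 kN.
ΣF_y = 0: A_y + T·sin53° − 45 = 0 → A_y = 45 − 73.5464 × 0.798636 = -13.74 kN.

T = 73.55 kN, A_x = 44.26 kN, A_y = -13.74 kN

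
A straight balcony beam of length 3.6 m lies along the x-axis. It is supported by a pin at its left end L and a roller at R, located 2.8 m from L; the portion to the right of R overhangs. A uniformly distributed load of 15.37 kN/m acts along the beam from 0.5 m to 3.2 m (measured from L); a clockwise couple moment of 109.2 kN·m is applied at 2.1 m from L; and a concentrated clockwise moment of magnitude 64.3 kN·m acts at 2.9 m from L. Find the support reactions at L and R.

L_x = 0, L_y = -47.88 kN, R_y = 89.38 kN

Resultant of the distributed load: 15.37 × 2.7 = 41.499 kN at 1.85 m from L.
Moments about L: R_y·2.8 − (15.37·2.7)·1.85 − 109.2 − 64.3 = 0 → R_y = 250.27315/2.8 = 89.3833 ≈ 89.38 kN.
ΣF_y = 0: L_y + 89.3833 − 15.37·2.7 = 0 → L_y = -47.88 kN.
ΣF_x = 0: no horizontal applied forces, so L_x = 0.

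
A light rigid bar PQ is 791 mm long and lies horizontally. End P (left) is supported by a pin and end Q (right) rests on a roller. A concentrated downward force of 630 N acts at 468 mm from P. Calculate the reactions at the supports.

P_x = 0, P_y = 257.3 N, Q_y = 372.7 N

ΣM about P: Q_y·791 − 630·468 = 0 → Q_y = 294840/791 = 372.743 ≈ 372.7 N.
ΣF_y = 0: P_y + 372.743 − 630 = 0 → P_y = 257.3 N.
ΣF_x = 0: no horizontal applied forces, so P_x = 0.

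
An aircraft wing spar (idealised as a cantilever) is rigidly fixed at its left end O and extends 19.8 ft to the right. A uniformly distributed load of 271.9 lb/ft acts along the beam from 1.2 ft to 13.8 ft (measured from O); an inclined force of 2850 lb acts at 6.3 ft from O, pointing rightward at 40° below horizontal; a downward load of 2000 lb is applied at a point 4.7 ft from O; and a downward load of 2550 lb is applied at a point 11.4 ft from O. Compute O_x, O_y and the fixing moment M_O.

O_x = -2183 lb, O_y = 9808 lb, M_O = 75710 lb·ft

Resultant of the distributed load: 271.9 × 12.6 = 3425.94 lb at 7.5 ft from O.
ΣF_x = 0: O_x + 2850·cos40° = 0 → O_x = -2183 lb.
ΣF_y = 0: O_y − 271.9·12.6 − 2850·sin40° − 2000 − 2550 = 0 → O_y = 9808 lb.
ΣM about O: M_O − (271.9·12.6)·7.5 − 2850·sin40°·6.3 − 2000·4.7 − 2550·11.4 = 0 → M_O = 75710 lb·ft.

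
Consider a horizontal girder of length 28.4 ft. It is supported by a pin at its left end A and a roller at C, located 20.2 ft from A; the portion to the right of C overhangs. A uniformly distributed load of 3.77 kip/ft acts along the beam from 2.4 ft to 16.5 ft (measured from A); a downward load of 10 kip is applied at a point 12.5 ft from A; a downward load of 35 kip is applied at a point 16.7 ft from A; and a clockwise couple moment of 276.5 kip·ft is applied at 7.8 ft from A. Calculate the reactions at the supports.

Resultant of the distributed load: 3.77 × 14.1 = 53.157 kip at 9.45 ft from A.
ΣM about A: C_y·20.2 − (3.77·14.1)·9.45 − 10·12.5 − 35·16.7 − 276.5 = 0 → C_y = 1488.33365/20.2 = 73.6799 ≈ 73.68 kip.
ΣF_y = 0: A_y + 73.6799 − 3.77·14.1 − 10 − 35 = 0 → A_y = 24.48 kip.
ΣF_x = 0: no horizontal applied forces, so A_x = 0.

A_x = 0, A_y = 24.48 kip, C_y = 73.68 kip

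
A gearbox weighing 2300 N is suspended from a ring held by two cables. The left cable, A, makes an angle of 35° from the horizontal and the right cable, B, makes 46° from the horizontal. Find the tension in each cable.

ΣF_x = 0: −T_A·cos35° + T_B·cos46° = 0 → T_B = 1.17922·T_A.
ΣF_y = 0: T_A·sin35° + T_B·sin46° = 2300.
Substitute: T_A·(0.573576 + 1.17922·0.71934) = 2300 → T_A = 1617.63 ≈ 1618 N.
Then T_B = 1.17922 × 1617.63 = 1908 N.

T_A = 1618 N, T_B = 1908 N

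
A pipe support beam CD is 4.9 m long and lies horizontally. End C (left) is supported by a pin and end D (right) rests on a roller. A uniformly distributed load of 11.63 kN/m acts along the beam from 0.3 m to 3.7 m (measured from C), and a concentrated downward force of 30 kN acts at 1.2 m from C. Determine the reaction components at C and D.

C_x = 0, C_y = 46.06 kN, D_y = 23.49 kN

Resultant of the distributed load: 11.63 × 3.4 = 39.542 kN at 2 m from C.
ΣM about C: D_y·4.9 − (11.63·3.4)·2 − 30·1.2 = 0 → D_y = 115.084/4.9 = 23.4865 ≈ 23.49 kN.
ΣF_y = 0: C_y + 23.4865 − 11.63·3.4 − 30 = 0 → C_y = 46.06 kN.
ΣF_x = 0: no horizontal applied forces, so C_x = 0.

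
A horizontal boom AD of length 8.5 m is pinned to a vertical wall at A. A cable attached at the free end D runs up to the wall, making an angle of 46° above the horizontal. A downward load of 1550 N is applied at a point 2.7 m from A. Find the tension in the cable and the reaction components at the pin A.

T = 684.5 N, A_x = 475.5 N, A_y = 1058 N

ΣM about A: T·sin46°·8.5 − 1550·2.7 = 0 → T = 4185/(8.5·0.71934) = 684.451 ≈ 684.5 N.
ΣF_x = 0: A_x − T·cos46° = 0 → A_x = 684.451 × 0.694658 = 475.5 N.
ΣF_y = 0: A_y + T·sin46° − 1550 = 0 → A_y = 1550 − 684.451 × 0.71934 = 1058 N.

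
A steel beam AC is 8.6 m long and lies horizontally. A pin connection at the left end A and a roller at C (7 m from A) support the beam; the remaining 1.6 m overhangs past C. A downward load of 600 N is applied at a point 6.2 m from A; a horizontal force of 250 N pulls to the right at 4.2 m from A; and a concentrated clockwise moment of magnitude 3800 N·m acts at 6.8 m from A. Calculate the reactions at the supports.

A_x = -250.0 N, A_y = -474.3 N, C_y = 1074 N

Moments about A: C_y·7 − 600·6.2 − 3800 = 0 → C_y = 7520/7 = 1074.29 ≈ 1074 N.
ΣF_y = 0: A_y + 1074.29 − 600 = 0 → A_y = -474.3 N.
ΣF_x = 0: A_x + 250 = 0 → A_x = -250.0 N.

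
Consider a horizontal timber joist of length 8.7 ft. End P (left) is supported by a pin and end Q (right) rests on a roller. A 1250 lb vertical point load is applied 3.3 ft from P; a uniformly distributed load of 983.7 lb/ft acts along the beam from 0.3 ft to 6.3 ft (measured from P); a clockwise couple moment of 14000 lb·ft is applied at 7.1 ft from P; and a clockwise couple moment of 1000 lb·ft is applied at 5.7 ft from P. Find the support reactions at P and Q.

Resultant of the distributed load: 983.7 × 6 = 5902.2 lb at 3.3 ft from P.
Moments about P: Q_y·8.7 − 1250·3.3 − (983.7·6)·3.3 − 14000 − 1000 = 0 → Q_y = 38602.26/8.7 = 4437.04 ≈ 4437 lb.
ΣF_y = 0: P_y + 4437.04 − 1250 − 983.7·6 = 0 → P_y = 2715 lb.
ΣF_x = 0: no horizontal applied forces, so P_x = 0.

P_x = 0, P_y = 2715 lb, Q_y = 4437 lb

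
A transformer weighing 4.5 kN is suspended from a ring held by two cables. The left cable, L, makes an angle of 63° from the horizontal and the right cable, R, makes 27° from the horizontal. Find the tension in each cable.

T_L = 4.010 kN, T_R = 2.043 kN

ΣF_x = 0: −T_L·cos63° + T_R·cos27° = 0 → T_R = 0.509525·T_L.
ΣF_y = 0: T_L·sin63° + T_R·sin27° = 4.5.
Substitute: T_L·(0.891007 + 0.509525·0.45399) = 4.5 → T_L = 4.00953 ≈ 4.010 kN.
Then T_R = 0.509525 × 4.00953 = 2.043 kN.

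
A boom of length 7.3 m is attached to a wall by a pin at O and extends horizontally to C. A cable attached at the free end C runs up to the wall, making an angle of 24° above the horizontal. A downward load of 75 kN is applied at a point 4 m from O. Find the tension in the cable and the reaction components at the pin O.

T = 101.0 kN, O_x = 92.30 kN, O_y = 33.90 kN

ΣM about O: T·sin24°·7.3 − 75·4 = 0 → T = 300/(7.3·0.406737) = 101.038 ≈ 101.0 kN.
ΣF_x = 0: O_x − T·cos24° = 0 → O_x = 101.038 × 0.913545 = 92.30 kN.
ΣF_y = 0: O_y + T·sin24° − 75 = 0 → O_y = 75 − 101.038 × 0.406737 = 33.90 kN.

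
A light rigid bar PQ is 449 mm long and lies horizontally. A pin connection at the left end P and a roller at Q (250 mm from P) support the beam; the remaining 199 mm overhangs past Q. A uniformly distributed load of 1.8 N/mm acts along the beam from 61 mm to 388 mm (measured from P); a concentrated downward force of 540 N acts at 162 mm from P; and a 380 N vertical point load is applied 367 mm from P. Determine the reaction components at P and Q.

Resultant of the distributed load: 1.8 × 327 = 588.6 N at 224.5 mm from P.
ΣM about P: Q_y·250 − (1.8·327)·224.5 − 540·162 − 380·367 = 0 → Q_y = 359080.7/250 = 1436.32 ≈ 1436 N.
ΣF_y = 0: P_y + 1436.32 − 1.8·327 − 540 − 380 = 0 → P_y = 72.28 N.
ΣF_x = 0: no horizontal applied forces, so P_x = 0.

P_x = 0, P_y = 72.28 N, Q_y = 1436 N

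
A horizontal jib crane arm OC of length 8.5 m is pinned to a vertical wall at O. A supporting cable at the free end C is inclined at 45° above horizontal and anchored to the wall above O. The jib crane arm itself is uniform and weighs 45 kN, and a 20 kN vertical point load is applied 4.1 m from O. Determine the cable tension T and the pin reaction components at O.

T = 45.46 kN, O_x = 32.15 kN, O_y = 32.85 kN

ΣM about O: T·sin45°·8.5 − 45·4.25 − 20·4.1 = 0 → T = 273.25/(8.5·0.707107) = 45.4628 ≈ 45.46 kN.
ΣF_x = 0: O_x − T·cos45° = 0 → O_x = 45.4628 × 0.707107 = 32.15 kN.
ΣF_y = 0: O_y + T·sin45° − 45 − 20 = 0 → O_y = 65 − 45.4628 × 0.707107 = 32.85 kN.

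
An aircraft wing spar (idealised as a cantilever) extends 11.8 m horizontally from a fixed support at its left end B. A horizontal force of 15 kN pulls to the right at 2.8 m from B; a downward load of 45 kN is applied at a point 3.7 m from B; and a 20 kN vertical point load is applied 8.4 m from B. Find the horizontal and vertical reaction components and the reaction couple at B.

ΣF_x = 0: B_x + 15 = 0 → B_x = -15.00 kN.
ΣF_y = 0: B_y − 45 − 20 = 0 → B_y = 65.00 kN.
ΣM about B: M_B − 45·3.7 − 20·8.4 = 0 → M_B = 334.5 kN·m.

B_x = -15.00 kN, B_y = 65.00 kN, M_B = 334.5 kN·m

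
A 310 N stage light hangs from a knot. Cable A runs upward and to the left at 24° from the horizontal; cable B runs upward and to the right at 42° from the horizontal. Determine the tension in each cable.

T_A = 252.2 N, T_B = 310.0 N

ΣF_x = 0: −T_A·cos24° + T_B·cos42° = 0 → T_B = 1.2293·T_A.
ΣF_y = 0: T_A·sin24° + T_B·sin42° = 310.
Substitute: T_A·(0.406737 + 1.2293·0.669131) = 310 → T_A = 252.176 ≈ 252.2 N.
Then T_B = 1.2293 × 252.176 = 310.0 N.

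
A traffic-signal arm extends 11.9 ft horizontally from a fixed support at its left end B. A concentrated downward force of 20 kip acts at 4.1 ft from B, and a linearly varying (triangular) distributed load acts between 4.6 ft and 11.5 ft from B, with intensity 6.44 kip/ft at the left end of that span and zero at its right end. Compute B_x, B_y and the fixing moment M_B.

Resultant of the triangular load: ½ × 6.44 × 6.9 = 22.218 kip, acting at 6.9 ft from B (one-third of the span from the peak).
ΣF_x = 0: B_x = 0.
ΣF_y = 0: B_y − 20 − ½·6.44·6.9 = 0 → B_y = 42.22 kip.
ΣM about B: M_B − 20·4.1 − (½·6.44·6.9)·6.9 = 0 → M_B = 235.3 kip·ft.

B_x = 0, B_y = 42.22 kip, M_B = 235.3 kip·ft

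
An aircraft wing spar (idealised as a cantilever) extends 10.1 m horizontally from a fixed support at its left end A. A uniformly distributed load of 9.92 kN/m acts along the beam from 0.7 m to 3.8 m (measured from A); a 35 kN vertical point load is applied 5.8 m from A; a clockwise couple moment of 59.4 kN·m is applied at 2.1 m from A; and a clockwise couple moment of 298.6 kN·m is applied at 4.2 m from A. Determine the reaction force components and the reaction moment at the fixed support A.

Resultant of the distributed load: 9.92 × 3.1 = 30.752 kN at 2.25 m from A.
ΣF_x = 0: A_x = 0.
ΣF_y = 0: A_y − 9.92·3.1 − 35 = 0 → A_y = 65.75 kN.
ΣM about A: M_A − (9.92·3.1)·2.25 − 35·5.8 − 59.4 − 298.6 = 0 → M_A = 630.2 kN·m.

A_x = 0, A_y = 65.75 kN, M_A = 630.2 kN·m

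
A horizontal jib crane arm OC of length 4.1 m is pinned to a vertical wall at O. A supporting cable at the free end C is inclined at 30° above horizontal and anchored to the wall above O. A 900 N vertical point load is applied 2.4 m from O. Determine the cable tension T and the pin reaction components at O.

ΣM about O: T·sin30°·4.1 − 900·2.4 = 0 → T = 2160/(4.1·0.5) = 1053.66 ≈ 1054 N.
ΣF_x = 0: O_x − T·cos30° = 0 → O_x = 1053.66 × 0.866025 = 912.5 N.
ΣF_y = 0: O_y + T·sin30° − 900 = 0 → O_y = 900 − 1053.66 × 0.5 = 373.2 N.

T = 1054 N, O_x = 912.5 N, O_y = 373.2 N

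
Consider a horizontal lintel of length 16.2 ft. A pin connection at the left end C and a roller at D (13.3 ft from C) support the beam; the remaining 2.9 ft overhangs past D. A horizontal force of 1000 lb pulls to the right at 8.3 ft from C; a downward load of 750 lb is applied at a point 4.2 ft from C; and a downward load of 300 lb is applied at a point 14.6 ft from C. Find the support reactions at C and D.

Moments about C: D_y·13.3 − 750·4.2 − 300·14.6 = 0 → D_y = 7530/13.3 = 566.165 ≈ 566.2 lb.
ΣF_y = 0: C_y + 566.165 − 750 − 300 = 0 → C_y = 483.8 lb.
ΣF_x = 0: C_x + 1000 = 0 → C_x = -1000 lb.

C_x = -1000 lb, C_y = 483.8 lb, D_y = 566.2 lb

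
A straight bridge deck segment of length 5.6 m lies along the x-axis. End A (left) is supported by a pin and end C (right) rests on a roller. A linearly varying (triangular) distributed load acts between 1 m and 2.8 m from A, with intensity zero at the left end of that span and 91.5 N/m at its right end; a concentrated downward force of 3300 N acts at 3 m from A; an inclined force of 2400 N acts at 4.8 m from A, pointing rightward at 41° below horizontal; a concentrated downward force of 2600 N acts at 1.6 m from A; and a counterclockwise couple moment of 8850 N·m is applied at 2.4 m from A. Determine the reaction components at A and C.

Resultant of the triangular load: ½ × 91.5 × 1.8 = 82.35 N, acting at 2.2 m from A (one-third of the span from the peak).
Taking moments about A: C_y·5.6 − (½·91.5·1.8)·2.2 − 3300·3 − 2400·sin41°·4.8 − 2600·1.6 + 8850 = 0 → C_y = 12949/5.6 = 2312.32 ≈ 2312 N.
ΣF_y = 0: A_y + 2312.32 − ½·91.5·1.8 − 3300 − 2400·sin41° − 2600 = 0 → A_y = 5245 N.
ΣF_x = 0: A_x + 2400·cos41° = 0 → A_x = -1811 N.

A_x = -1811 N, A_y = 5245 N, C_y = 2312 N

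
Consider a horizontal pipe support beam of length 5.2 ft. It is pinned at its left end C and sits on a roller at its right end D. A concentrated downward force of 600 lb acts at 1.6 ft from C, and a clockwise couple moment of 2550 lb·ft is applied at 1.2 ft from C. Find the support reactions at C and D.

C_x = 0, C_y = -75.00 lb, D_y = 675.0 lb

Moments about C: D_y·5.2 − 600·1.6 − 2550 = 0 → D_y = 3510/5.2 = 675.0 lb.
ΣF_y = 0: C_y + 675 − 600 = 0 → C_y = -75.00 lb.
ΣF_x = 0: no horizontal applied forces, so C_x = 0.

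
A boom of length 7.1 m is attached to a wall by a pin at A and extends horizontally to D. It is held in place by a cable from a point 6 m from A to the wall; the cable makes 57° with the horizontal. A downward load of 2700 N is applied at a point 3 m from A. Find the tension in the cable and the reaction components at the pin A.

ΣM about A: T·sin57°·6 − 2700·3 = 0 → T = 8100/(6·0.838671) = 1609.69 ≈ 1610 N.
ΣF_x = 0: A_x − T·cos57° = 0 → A_x = 1609.69 × 0.544639 = 876.7 N.
ΣF_y = 0: A_y + T·sin57° − 2700 = 0 → A_y = 2700 − 1609.69 × 0.838671 = 1350 N.

T = 1610 N, A_x = 876.7 N, A_y = 1350 N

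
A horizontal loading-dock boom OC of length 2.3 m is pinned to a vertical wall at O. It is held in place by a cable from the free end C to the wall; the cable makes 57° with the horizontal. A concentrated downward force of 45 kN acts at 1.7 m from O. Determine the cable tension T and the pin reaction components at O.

ΣM about O: T·sin57°·2.3 − 45·1.7 = 0 → T = 76.5/(2.3·0.838671) = 39.659 ≈ 39.66 kN.
ΣF_x = 0: O_x − T·cos57° = 0 → O_x = 39.659 × 0.544639 = 21.60 kN.
ΣF_y = 0: O_y + T·sin57° − 45 = 0 → O_y = 45 − 39.659 × 0.838671 = 11.74 kN.

T = 39.66 kN, O_x = 21.60 kN, O_y = 11.74 kN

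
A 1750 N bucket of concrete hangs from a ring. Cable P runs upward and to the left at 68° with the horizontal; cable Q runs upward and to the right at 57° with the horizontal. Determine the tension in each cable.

T_P = 1164 N, T_Q = 800.3 N

ΣF_x = 0: −T_P·cos68° + T_Q·cos57° = 0 → T_Q = 0.687807·T_P.
ΣF_y = 0: T_P·sin68° + T_Q·sin57° = 1750.
Substitute: T_P·(0.927184 + 0.687807·0.838671) = 1750 → T_P = 1163.54 ≈ 1164 N.
Then T_Q = 0.687807 × 1163.54 = 800.3 N.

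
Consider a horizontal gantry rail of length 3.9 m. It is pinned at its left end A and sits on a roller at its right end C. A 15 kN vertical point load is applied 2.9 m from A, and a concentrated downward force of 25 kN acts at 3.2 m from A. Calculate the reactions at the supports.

ΣM about A: C_y·3.9 − 15·2.9 − 25·3.2 = 0 → C_y = 123.5/3.9 = 31.6667 ≈ 31.67 kN.
ΣF_y = 0: A_y + 31.6667 − 15 − 25 = 0 → A_y = 8.333 kN.
ΣF_x = 0: no horizontal applied forces, so A_x = 0.

A_x = 0, A_y = 8.333 kN, C_y = 31.67 kN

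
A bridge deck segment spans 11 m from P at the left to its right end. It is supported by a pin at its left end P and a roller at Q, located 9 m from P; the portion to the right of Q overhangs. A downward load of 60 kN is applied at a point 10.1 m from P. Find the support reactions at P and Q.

P_x = 0, P_y = -7.333 kN, Q_y = 67.33 kN

ΣM about P: Q_y·9 − 60·10.1 = 0 → Q_y = 606/9 = 67.3333 ≈ 67.33 kN.
ΣF_y = 0: P_y + 67.3333 − 60 = 0 → P_y = -7.333 kN.
ΣF_x = 0: no horizontal applied forces, so P_x = 0.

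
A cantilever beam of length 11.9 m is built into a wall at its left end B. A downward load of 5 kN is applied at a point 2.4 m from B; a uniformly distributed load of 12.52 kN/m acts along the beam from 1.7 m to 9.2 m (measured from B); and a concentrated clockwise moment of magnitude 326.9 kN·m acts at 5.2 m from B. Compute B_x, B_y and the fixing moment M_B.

B_x = 0, B_y = 98.90 kN, M_B = 850.7 kN·m

Resultant of the distributed load: 12.52 × 7.5 = 93.9 kN at 5.45 m from B.
ΣF_x = 0: B_x = 0.
ΣF_y = 0: B_y − 5 − 12.52·7.5 = 0 → B_y = 98.90 kN.
ΣM about B: M_B − 5·2.4 − (12.52·7.5)·5.45 − 326.9 = 0 → M_B = 850.7 kN·m.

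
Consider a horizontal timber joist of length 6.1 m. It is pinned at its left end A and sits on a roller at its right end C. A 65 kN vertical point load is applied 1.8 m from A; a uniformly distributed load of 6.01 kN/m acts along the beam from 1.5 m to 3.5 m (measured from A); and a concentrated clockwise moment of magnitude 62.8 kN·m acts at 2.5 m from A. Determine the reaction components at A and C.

Resultant of the distributed load: 6.01 × 2 = 12.02 kN at 2.5 m from A.
Moments about A: C_y·6.1 − 65·1.8 − (6.01·2)·2.5 − 62.8 = 0 → C_y = 209.85/6.1 = 34.4016 ≈ 34.40 kN.
ΣF_y = 0: A_y + 34.4016 − 65 − 6.01·2 = 0 → A_y = 42.62 kN.
ΣF_x = 0: no horizontal applied forces, so A_x = 0.

A_x = 0, A_y = 42.62 kN, C_y = 34.40 kN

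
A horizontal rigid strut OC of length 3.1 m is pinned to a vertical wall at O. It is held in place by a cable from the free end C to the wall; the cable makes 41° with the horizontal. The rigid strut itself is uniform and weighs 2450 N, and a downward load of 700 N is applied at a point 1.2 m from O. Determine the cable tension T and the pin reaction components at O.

T = 2280 N, O_x = 1721 N, O_y = 1654 N

ΣM about O: T·sin41°·3.1 − 2450·1.55 − 700·1.2 = 0 → T = 4637.5/(3.1·0.656059) = 2280.23 ≈ 2280 N.
ΣF_x = 0: O_x − T·cos41° = 0 → O_x = 2280.23 × 0.75471 = 1721 N.
ΣF_y = 0: O_y + T·sin41° − 2450 − 700 = 0 → O_y = 3150 − 2280.23 × 0.656059 = 1654 N.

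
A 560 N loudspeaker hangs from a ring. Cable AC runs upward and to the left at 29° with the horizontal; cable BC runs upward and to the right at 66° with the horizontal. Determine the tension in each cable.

T_AC = 228.6 N, T_BC = 491.7 N

ΣF_x = 0: −T_AC·cos29° + T_BC·cos66° = 0 → T_BC = 2.15033·T_AC.
ΣF_y = 0: T_AC·sin29° + T_BC·sin66° = 560.
Substitute: T_AC·(0.48481 + 2.15033·0.913545) = 560 → T_AC = 228.643 ≈ 228.6 N.
Then T_BC = 2.15033 × 228.643 = 491.7 N.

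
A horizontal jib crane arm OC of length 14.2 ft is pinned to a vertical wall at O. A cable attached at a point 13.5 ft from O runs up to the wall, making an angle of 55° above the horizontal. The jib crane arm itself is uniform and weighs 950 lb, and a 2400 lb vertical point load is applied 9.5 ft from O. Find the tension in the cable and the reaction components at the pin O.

T = 2672 lb, O_x = 1532 lb, O_y = 1161 lb

ΣM about O: T·sin55°·13.5 − 950·7.1 − 2400·9.5 = 0 → T = 29545/(13.5·0.819152) = 2671.69 ≈ 2672 lb.
ΣF_x = 0: O_x − T·cos55° = 0 → O_x = 2671.69 × 0.573576 = 1532 lb.
ΣF_y = 0: O_y + T·sin55° − 950 − 2400 = 0 → O_y = 3350 − 2671.69 × 0.819152 = 1161 lb.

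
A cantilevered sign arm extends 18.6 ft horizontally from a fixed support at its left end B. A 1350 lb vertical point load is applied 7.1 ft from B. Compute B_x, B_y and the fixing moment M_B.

ΣF_x = 0: B_x = 0.
ΣF_y = 0: B_y − 1350 = 0 → B_y = 1350 lb.
ΣM about B: M_B − 1350·7.1 = 0 → M_B = 9585 lb·ft.

B_x = 0, B_y = 1350 lb, M_B = 9585 lb·ft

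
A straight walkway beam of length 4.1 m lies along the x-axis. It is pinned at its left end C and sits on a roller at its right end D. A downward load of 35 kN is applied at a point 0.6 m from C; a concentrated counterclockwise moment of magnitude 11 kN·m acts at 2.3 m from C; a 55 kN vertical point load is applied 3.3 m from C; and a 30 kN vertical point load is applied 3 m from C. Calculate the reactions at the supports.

Taking moments about C: D_y·4.1 − 35·0.6 + 11 − 55·3.3 − 30·3 = 0 → D_y = 281.5/4.1 = 68.6585 ≈ 68.66 kN.
ΣF_y = 0: C_y + 68.6585 − 35 − 55 − 30 = 0 → C_y = 51.34 kN.
ΣF_x = 0: no horizontal applied forces, so C_x = 0.

C_x = 0, C_y = 51.34 kN, D_y = 68.66 kN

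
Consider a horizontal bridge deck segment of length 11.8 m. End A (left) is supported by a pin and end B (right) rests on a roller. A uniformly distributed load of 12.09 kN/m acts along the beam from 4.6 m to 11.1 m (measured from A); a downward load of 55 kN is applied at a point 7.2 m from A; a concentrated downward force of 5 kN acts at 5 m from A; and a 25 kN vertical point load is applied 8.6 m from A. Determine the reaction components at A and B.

A_x = 0, A_y = 57.41 kN, B_y = 106.2 kN

Resultant of the distributed load: 12.09 × 6.5 = 78.585 kN at 7.85 m from A.
Taking moments about A: B_y·11.8 − (12.09·6.5)·7.85 − 55·7.2 − 5·5 − 25·8.6 = 0 → B_y = 1252.89225/11.8 = 106.177 ≈ 106.2 kN.
ΣF_y = 0: A_y + 106.177 − 12.09·6.5 − 55 − 5 − 25 = 0 → A_y = 57.41 kN.
ΣF_x = 0: no horizontal applied forces, so A_x = 0.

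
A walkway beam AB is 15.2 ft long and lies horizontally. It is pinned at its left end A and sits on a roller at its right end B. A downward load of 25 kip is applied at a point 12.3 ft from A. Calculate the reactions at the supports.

A_x = 0, A_y = 4.770 kip, B_y = 20.23 kip

Taking moments about A: B_y·15.2 − 25·12.3 = 0 → B_y = 307.5/15.2 = 20.2303 ≈ 20.23 kip.
ΣF_y = 0: A_y + 20.2303 − 25 = 0 → A_y = 4.770 kip.
ΣF_x = 0: no horizontal applied forces, so A_x = 0.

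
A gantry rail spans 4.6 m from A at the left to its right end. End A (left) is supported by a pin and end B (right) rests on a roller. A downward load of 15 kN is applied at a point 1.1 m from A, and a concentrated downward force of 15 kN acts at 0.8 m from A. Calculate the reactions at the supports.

A_x = 0, A_y = 23.80 kN, B_y = 6.196 kN

ΣM about A: B_y·4.6 − 15·1.1 − 15·0.8 = 0 → B_y = 28.5/4.6 = 6.19565 ≈ 6.196 kN.
ΣF_y = 0: A_y + 6.19565 − 15 − 15 = 0 → A_y = 23.80 kN.
ΣF_x = 0: no horizontal applied forces, so A_x = 0.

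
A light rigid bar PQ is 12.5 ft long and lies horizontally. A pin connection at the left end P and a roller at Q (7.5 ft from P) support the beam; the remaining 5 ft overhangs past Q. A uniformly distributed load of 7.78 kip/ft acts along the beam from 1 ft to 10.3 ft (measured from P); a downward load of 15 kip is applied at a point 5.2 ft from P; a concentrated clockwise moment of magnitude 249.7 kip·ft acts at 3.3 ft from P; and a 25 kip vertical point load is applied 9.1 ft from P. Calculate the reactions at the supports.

P_x = 0, P_y = -16.18 kip, Q_y = 128.5 kip

Resultant of the distributed load: 7.78 × 9.3 = 72.354 kip at 5.65 ft from P.
Moments about P: Q_y·7.5 − (7.78·9.3)·5.65 − 15·5.2 − 249.7 − 25·9.1 = 0 → Q_y = 964.0001/7.5 = 128.533 ≈ 128.5 kip.
ΣF_y = 0: P_y + 128.533 − 7.78·9.3 − 15 − 25 = 0 → P_y = -16.18 kip.
ΣF_x = 0: no horizontal applied forces, so P_x = 0.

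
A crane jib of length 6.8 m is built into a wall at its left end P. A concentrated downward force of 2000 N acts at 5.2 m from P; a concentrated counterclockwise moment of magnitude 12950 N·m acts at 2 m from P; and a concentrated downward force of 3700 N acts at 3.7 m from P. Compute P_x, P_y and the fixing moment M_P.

ΣF_x = 0: P_x = 0.
ΣF_y = 0: P_y − 2000 − 3700 = 0 → P_y = 5700 N.
ΣM about P: M_P − 2000·5.2 + 12950 − 3700·3.7 = 0 → M_P = 11140 N·m.

P_x = 0, P_y = 5700 N, M_P = 11140 N·m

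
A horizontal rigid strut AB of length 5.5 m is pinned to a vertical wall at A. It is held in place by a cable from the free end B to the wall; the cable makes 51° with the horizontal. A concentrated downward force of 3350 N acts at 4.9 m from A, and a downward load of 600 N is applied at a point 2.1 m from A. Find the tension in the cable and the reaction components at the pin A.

ΣM about A: T·sin51°·5.5 − 3350·4.9 − 600·2.1 = 0 → T = 17675/(5.5·0.777146) = 4135.18 ≈ 4135 N.
ΣF_x = 0: A_x − T·cos51° = 0 → A_x = 4135.18 × 0.62932 = 2602 N.
ΣF_y = 0: A_y + T·sin51° − 3350 − 600 = 0 → A_y = 3950 − 4135.18 × 0.777146 = 736.4 N.

T = 4135 N, A_x = 2602 N, A_y = 736.4 N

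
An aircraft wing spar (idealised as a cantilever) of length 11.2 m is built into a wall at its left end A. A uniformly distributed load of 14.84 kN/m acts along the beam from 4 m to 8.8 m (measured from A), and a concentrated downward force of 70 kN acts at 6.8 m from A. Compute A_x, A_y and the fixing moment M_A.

Resultant of the distributed load: 14.84 × 4.8 = 71.232 kN at 6.4 m from A.
ΣF_x = 0: A_x = 0.
ΣF_y = 0: A_y − 14.84·4.8 − 70 = 0 → A_y = 141.2 kN.
ΣM about A: M_A − (14.84·4.8)·6.4 − 70·6.8 = 0 → M_A = 931.9 kN·m.

A_x = 0, A_y = 141.2 kN, M_A = 931.9 kN·m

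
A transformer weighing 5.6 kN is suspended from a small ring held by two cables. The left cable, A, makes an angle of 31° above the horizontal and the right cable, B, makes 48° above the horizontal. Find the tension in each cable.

T_A = 3.817 kN, T_B = 4.890 kN

ΣF_x = 0: −T_A·cos31° + T_B·cos48° = 0 → T_B = 1.28102·T_A.
ΣF_y = 0: T_A·sin31° + T_B·sin48° = 5.6.
Substitute: T_A·(0.515038 + 1.28102·0.743145) = 5.6 → T_A = 3.81726 ≈ 3.817 kN.
Then T_B = 1.28102 × 3.81726 = 4.890 kN.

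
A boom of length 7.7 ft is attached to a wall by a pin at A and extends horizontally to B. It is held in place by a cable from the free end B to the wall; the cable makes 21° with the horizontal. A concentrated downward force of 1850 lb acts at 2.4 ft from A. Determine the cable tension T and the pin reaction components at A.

ΣM about A: T·sin21°·7.7 − 1850·2.4 = 0 → T = 4440/(7.7·0.358368) = 1609.03 ≈ 1609 lb.
ΣF_x = 0: A_x − T·cos21° = 0 → A_x = 1609.03 × 0.93358 = 1502 lb.
ΣF_y = 0: A_y + T·sin21° − 1850 = 0 → A_y = 1850 − 1609.03 × 0.358368 = 1273 lb.

T = 1609 lb, A_x = 1502 lb, A_y = 1273 lb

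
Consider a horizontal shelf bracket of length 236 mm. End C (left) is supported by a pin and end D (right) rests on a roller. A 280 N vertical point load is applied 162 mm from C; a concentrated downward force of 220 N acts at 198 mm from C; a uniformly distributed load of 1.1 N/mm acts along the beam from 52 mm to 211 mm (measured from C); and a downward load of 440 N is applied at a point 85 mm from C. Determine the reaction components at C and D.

C_x = 0, C_y = 482.2 N, D_y = 632.7 N

Resultant of the distributed load: 1.1 × 159 = 174.9 N at 131.5 mm from C.
ΣM about C: D_y·236 − 280·162 − 220·198 − (1.1·159)·131.5 − 440·85 = 0 → D_y = 149319.35/236 = 632.709 ≈ 632.7 N.
ΣF_y = 0: C_y + 632.709 − 280 − 220 − 1.1·159 − 440 = 0 → C_y = 482.2 N.
ΣF_x = 0: no horizontal applied forces, so C_x = 0.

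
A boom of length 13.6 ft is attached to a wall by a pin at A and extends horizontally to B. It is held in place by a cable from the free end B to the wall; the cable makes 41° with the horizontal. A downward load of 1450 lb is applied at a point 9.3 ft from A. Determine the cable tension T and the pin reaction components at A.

T = 1511 lb, A_x = 1141 lb, A_y = 458.5 lb

ΣM about A: T·sin41°·13.6 − 1450·9.3 = 0 → T = 13485/(13.6·0.656059) = 1511.36 ≈ 1511 lb.
ΣF_x = 0: A_x − T·cos41° = 0 → A_x = 1511.36 × 0.75471 = 1141 lb.
ΣF_y = 0: A_y + T·sin41° − 1450 = 0 → A_y = 1450 − 1511.36 × 0.656059 = 458.5 lb.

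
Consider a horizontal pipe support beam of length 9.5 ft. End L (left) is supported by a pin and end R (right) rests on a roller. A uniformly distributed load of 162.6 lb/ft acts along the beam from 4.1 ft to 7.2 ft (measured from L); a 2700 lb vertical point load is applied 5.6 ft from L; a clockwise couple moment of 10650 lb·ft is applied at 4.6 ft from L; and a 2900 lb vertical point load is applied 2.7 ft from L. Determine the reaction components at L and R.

Resultant of the distributed load: 162.6 × 3.1 = 504.06 lb at 5.65 ft from L.
Moments about L: R_y·9.5 − (162.6·3.1)·5.65 − 2700·5.6 − 10650 − 2900·2.7 = 0 → R_y = 36447.939/9.5 = 3836.63 ≈ 3837 lb.
ΣF_y = 0: L_y + 3836.63 − 162.6·3.1 − 2700 − 2900 = 0 → L_y = 2267 lb.
ΣF_x = 0: no horizontal applied forces, so L_x = 0.

L_x = 0, L_y = 2267 lb, R_y = 3837 lb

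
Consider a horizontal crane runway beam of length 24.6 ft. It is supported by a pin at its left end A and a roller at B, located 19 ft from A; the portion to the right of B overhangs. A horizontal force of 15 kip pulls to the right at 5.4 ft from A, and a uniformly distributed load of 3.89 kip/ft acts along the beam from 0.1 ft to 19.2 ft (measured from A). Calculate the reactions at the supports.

Resultant of the distributed load: 3.89 × 19.1 = 74.299 kip at 9.65 ft from A.
Moments about A: B_y·19 − (3.89·19.1)·9.65 = 0 → B_y = 716.98535/19 = 37.7361 ≈ 37.74 kip.
ΣF_y = 0: A_y + 37.7361 − 3.89·19.1 = 0 → A_y = 36.56 kip.
ΣF_x = 0: A_x + 15 = 0 → A_x = -15.00 kip.

A_x = -15.00 kip, A_y = 36.56 kip, B_y = 37.74 kip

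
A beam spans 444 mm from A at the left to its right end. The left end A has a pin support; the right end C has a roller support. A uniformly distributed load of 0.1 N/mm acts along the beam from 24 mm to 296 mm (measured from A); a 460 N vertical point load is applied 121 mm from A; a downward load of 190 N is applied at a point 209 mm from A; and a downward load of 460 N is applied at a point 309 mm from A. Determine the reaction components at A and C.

Resultant of the distributed load: 0.1 × 272 = 27.2 N at 160 mm from A.
ΣM about A: C_y·444 − (0.1·272)·160 − 460·121 − 190·209 − 460·309 = 0 → C_y = 241862/444 = 544.734 ≈ 544.7 N.
ΣF_y = 0: A_y + 544.734 − 0.1·272 − 460 − 190 − 460 = 0 → A_y = 592.5 N.
ΣF_x = 0: no horizontal applied forces, so A_x = 0.

A_x = 0, A_y = 592.5 N, C_y = 544.7 N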